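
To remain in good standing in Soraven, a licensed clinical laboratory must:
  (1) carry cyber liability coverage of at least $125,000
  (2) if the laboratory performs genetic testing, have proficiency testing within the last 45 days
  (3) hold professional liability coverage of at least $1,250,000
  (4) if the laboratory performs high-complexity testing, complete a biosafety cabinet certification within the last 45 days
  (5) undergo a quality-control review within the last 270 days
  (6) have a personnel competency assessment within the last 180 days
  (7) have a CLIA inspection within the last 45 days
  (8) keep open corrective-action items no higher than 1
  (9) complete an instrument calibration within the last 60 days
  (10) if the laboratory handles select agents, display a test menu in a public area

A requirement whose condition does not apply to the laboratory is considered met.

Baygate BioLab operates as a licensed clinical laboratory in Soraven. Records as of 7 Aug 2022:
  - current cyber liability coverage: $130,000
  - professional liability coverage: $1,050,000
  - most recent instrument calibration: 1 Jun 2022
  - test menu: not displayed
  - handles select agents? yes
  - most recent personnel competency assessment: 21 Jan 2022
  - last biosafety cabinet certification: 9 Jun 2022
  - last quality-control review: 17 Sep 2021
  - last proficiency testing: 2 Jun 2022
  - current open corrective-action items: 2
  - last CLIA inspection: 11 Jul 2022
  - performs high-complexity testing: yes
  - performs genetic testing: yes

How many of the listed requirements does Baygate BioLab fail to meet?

8

1. cyber liability coverage $130,000 ≥ $125,000 → met
2. condition 'performs genetic testing' holds; proficiency testing 66 days ago vs limit 45 → not met
3. professional liability coverage $1,050,000 < $1,250,000 → not met
4. condition 'performs high-complexity testing' holds; biosafety cabinet certification 59 days ago vs limit 45 → not met
5. quality-control review 324 days ago vs limit 270 → not met
6. personnel competency assessment 198 days ago vs limit 180 → not met
7. CLIA inspection 27 days ago vs limit 45 → met
8. open corrective-action items 2 > 1 → not met
9. instrument calibration 67 days ago vs limit 60 → not met
10. condition 'handles select agents' holds; test menu absent → not met
Not met: 8 of 10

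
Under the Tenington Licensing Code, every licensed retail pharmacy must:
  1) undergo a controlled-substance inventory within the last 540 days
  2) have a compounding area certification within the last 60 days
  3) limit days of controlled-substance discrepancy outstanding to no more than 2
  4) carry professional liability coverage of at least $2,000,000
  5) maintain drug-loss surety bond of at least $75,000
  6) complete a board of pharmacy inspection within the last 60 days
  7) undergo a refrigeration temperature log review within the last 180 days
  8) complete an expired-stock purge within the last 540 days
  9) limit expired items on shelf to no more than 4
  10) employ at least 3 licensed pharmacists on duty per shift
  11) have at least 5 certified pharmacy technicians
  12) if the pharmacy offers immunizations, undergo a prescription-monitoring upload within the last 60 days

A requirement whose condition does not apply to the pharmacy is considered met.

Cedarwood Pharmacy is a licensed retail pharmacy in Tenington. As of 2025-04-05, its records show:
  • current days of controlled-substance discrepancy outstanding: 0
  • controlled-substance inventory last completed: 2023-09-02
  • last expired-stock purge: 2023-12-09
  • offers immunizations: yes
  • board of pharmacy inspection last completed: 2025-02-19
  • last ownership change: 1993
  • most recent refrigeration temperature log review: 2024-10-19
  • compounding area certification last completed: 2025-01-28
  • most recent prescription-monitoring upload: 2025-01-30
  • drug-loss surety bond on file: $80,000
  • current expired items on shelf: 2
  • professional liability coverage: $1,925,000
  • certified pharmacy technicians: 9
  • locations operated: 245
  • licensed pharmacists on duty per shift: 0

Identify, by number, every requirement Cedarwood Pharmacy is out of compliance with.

1, 2, 4, 10, 12

1. controlled-substance inventory 581 days ago vs limit 540 → not met
2. compounding area certification 67 days ago vs limit 60 → not met
3. days of controlled-substance discrepancy outstanding 0 ≤ 2 → met
4. professional liability coverage $1,925,000 < $2,000,000 → not met
5. drug-loss surety bond $80,000 ≥ $75,000 → met
6. board of pharmacy inspection 45 days ago vs limit 60 → met
7. refrigeration temperature log review 168 days ago vs limit 180 → met
8. expired-stock purge 483 days ago vs limit 540 → met
9. expired items on shelf 2 ≤ 4 → met
10. licensed pharmacists on duty per shift 0 < 3 → not met
11. certified pharmacy technicians 9 ≥ 5 → met
12. condition 'offers immunizations' holds; prescription-monitoring upload 65 days ago vs limit 60 → not met
Not met: 1, 2, 4, 10, 12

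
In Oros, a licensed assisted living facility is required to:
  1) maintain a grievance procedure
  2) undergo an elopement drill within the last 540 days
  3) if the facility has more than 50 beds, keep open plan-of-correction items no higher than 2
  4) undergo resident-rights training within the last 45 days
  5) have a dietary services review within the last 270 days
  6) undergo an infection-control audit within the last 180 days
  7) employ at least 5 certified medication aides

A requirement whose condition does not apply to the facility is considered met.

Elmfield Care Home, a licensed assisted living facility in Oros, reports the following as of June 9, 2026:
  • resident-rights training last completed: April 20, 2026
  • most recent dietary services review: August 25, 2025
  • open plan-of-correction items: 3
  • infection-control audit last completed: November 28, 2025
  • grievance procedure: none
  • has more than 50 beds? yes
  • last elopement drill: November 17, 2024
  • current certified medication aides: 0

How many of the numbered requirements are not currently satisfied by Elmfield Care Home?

7

1. grievance procedure absent → not met
2. elopement drill 569 days ago vs limit 540 → not met
3. condition 'has more than 50 beds' holds; open plan-of-correction items 3 > 2 → not met
4. resident-rights training 50 days ago vs limit 45 → not met
5. dietary services review 288 days ago vs limit 270 → not met
6. infection-control audit 193 days ago vs limit 180 → not met
7. certified medication aides 0 < 5 → not met
Not met: 7 of 7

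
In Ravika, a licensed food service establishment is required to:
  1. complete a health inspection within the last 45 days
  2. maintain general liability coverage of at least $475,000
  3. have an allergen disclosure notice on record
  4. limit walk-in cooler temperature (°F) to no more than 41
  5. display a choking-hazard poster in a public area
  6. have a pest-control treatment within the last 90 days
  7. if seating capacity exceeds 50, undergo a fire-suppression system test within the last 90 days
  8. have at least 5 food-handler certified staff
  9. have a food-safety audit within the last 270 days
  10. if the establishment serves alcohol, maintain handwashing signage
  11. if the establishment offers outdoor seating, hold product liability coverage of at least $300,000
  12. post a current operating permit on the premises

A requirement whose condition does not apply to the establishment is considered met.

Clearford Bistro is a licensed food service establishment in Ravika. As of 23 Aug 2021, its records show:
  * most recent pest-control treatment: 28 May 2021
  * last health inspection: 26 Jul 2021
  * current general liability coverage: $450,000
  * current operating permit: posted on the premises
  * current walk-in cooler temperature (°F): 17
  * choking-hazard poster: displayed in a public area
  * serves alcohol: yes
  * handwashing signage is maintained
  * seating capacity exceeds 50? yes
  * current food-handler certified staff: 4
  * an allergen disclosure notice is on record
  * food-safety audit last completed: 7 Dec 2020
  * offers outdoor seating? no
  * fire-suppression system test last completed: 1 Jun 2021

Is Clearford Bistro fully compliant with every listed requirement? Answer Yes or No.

No

1. health inspection 28 days ago vs limit 45 → met
2. general liability coverage $450,000 < $475,000 → not met
3. allergen disclosure notice present → met
4. walk-in cooler temperature (°F) 17 ≤ 41 → met
5. choking-hazard poster present → met
6. pest-control treatment 87 days ago vs limit 90 → met
7. condition 'seating capacity exceeds 50' holds; fire-suppression system test 83 days ago vs limit 90 → met
8. food-handler certified staff 4 < 5 → not met
9. food-safety audit 259 days ago vs limit 270 → met
10. condition 'serves alcohol' holds; handwashing signage present → met
11. condition 'offers outdoor seating' does not hold → requirement n/a → met
12. current operating permit present → met
Not met: 2, 8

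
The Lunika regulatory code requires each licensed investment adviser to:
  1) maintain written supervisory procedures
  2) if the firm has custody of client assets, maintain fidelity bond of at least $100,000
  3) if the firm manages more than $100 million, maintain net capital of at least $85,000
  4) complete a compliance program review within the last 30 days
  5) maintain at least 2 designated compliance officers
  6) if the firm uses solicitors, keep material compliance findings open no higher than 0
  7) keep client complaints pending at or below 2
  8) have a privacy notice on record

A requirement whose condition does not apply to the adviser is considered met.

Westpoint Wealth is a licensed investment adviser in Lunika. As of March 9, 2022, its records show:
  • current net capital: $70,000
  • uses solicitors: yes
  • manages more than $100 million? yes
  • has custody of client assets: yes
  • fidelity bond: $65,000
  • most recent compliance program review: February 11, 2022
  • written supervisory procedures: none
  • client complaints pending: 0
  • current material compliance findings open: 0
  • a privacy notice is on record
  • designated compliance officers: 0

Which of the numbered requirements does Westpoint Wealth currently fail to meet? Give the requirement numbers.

1, 2, 3, 5

1. written supervisory procedures absent → not met
2. condition 'has custody of client assets' holds; fidelity bond $65,000 < $100,000 → not met
3. condition 'manages more than $100 million' holds; net capital $70,000 < $85,000 → not met
4. compliance program review 26 days ago vs limit 30 → met
5. designated compliance officers 0 < 2 → not met
6. condition 'uses solicitors' holds; material compliance findings open 0 ≤ 0 → met
7. client complaints pending 0 ≤ 2 → met
8. privacy notice present → met
Not met: 1, 2, 3, 5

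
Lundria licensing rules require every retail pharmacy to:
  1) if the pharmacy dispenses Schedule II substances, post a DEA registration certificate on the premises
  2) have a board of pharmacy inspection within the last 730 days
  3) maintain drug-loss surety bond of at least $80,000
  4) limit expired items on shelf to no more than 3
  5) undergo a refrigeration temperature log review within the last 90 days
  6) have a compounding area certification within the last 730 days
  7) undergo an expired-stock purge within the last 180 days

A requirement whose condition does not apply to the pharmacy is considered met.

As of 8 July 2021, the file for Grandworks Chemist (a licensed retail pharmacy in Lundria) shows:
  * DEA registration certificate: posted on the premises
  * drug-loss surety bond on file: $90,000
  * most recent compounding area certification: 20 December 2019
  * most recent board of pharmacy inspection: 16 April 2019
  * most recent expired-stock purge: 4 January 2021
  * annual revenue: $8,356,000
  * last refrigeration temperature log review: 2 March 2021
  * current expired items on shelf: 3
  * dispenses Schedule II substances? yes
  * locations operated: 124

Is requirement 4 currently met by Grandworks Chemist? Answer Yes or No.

4. expired items on shelf 3 ≤ 3 → met

Yes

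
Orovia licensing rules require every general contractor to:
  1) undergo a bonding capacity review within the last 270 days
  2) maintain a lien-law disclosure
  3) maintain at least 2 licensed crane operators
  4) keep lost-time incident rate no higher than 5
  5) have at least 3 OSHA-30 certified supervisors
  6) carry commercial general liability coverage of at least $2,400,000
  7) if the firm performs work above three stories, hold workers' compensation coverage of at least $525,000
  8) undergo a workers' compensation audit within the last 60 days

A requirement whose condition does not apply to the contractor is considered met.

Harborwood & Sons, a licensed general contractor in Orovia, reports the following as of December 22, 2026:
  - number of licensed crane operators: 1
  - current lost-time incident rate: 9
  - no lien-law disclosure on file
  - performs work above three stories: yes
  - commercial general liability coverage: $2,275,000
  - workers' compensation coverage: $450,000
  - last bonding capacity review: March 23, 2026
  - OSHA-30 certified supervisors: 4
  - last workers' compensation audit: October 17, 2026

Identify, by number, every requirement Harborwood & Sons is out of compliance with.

1, 2, 3, 4, 6, 7, 8

1. bonding capacity review 274 days ago vs limit 270 → not met
2. lien-law disclosure absent → not met
3. licensed crane operators 1 < 2 → not met
4. lost-time incident rate 9 > 5 → not met
5. OSHA-30 certified supervisors 4 ≥ 3 → met
6. commercial general liability coverage $2,275,000 < $2,400,000 → not met
7. condition 'performs work above three stories' holds; workers' compensation coverage $450,000 < $525,000 → not met
8. workers' compensation audit 66 days ago vs limit 60 → not met
Not met: 1, 2, 3, 4, 6, 7, 8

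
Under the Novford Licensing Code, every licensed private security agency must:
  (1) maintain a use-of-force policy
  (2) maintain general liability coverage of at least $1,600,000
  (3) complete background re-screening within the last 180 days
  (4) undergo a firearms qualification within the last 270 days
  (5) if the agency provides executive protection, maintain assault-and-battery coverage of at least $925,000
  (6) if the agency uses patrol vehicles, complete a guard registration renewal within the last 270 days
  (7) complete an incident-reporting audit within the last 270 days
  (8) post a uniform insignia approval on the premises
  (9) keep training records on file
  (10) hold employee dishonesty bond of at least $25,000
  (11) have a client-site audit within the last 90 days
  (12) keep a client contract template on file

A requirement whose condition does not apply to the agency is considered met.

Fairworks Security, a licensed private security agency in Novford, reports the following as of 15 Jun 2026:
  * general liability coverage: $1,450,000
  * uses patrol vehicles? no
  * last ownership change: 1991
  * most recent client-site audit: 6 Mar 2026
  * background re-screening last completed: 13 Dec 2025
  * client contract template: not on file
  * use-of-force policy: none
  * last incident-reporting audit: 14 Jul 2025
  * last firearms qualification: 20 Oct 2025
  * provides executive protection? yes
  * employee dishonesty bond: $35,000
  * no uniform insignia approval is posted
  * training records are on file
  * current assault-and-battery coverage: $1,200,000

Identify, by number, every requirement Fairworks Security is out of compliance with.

1, 2, 3, 7, 8, 11, 12

1. use-of-force policy absent → not met
2. general liability coverage $1,450,000 < $1,600,000 → not met
3. background re-screening 184 days ago vs limit 180 → not met
4. firearms qualification 238 days ago vs limit 270 → met
5. condition 'provides executive protection' holds; assault-and-battery coverage $1,200,000 ≥ $925,000 → met
6. condition 'uses patrol vehicles' does not hold → requirement n/a → met
7. incident-reporting audit 336 days ago vs limit 270 → not met
8. uniform insignia approval absent → not met
9. training records present → met
10. employee dishonesty bond $35,000 ≥ $25,000 → met
11. client-site audit 101 days ago vs limit 90 → not met
12. client contract template absent → not met
Not met: 1, 2, 3, 7, 8, 11, 12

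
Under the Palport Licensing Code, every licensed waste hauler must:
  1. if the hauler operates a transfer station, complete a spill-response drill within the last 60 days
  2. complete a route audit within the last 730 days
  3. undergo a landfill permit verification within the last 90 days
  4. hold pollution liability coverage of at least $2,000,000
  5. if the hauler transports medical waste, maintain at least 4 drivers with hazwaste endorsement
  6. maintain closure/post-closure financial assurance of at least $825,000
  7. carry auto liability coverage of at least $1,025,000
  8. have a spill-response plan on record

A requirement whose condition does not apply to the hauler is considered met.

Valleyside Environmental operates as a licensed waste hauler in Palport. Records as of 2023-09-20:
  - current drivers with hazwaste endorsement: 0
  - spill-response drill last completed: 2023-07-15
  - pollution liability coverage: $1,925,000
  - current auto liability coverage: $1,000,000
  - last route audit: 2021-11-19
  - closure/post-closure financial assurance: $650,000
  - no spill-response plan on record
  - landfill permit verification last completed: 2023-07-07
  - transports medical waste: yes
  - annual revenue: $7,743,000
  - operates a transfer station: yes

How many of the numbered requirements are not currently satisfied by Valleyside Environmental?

6

1. condition 'operates a transfer station' holds; spill-response drill 67 days ago vs limit 60 → not met
2. route audit 670 days ago vs limit 730 → met
3. landfill permit verification 75 days ago vs limit 90 → met
4. pollution liability coverage $1,925,000 < $2,000,000 → not met
5. condition 'transports medical waste' holds; drivers with hazwaste endorsement 0 < 4 → not met
6. closure/post-closure financial assurance $650,000 < $825,000 → not met
7. auto liability coverage $1,000,000 < $1,025,000 → not met
8. spill-response plan absent → not met
Not met: 6 of 8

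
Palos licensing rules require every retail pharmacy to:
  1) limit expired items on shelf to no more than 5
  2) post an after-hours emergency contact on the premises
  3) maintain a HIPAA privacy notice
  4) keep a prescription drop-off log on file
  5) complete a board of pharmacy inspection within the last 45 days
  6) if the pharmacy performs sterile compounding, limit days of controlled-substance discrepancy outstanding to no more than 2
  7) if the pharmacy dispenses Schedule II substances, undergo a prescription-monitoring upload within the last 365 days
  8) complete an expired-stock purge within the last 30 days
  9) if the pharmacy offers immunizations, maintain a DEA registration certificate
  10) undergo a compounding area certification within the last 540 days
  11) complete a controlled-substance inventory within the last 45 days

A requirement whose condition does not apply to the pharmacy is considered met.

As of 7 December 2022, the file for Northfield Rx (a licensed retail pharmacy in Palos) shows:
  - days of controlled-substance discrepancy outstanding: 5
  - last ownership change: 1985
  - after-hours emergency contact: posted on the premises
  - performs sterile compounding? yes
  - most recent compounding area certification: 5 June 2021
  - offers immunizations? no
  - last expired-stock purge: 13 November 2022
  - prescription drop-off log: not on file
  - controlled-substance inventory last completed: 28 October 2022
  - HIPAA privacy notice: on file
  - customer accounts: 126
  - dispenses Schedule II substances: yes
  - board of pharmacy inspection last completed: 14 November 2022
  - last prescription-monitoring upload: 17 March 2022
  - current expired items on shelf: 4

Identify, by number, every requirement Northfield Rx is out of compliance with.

4, 6, 10

1. expired items on shelf 4 ≤ 5 → met
2. after-hours emergency contact present → met
3. HIPAA privacy notice present → met
4. prescription drop-off log absent → not met
5. board of pharmacy inspection 23 days ago vs limit 45 → met
6. condition 'performs sterile compounding' holds; days of controlled-substance discrepancy outstanding 5 > 2 → not met
7. condition 'dispenses Schedule II substances' holds; prescription-monitoring upload 265 days ago vs limit 365 → met
8. expired-stock purge 24 days ago vs limit 30 → met
9. condition 'offers immunizations' does not hold → requirement n/a → met
10. compounding area certification 550 days ago vs limit 540 → not met
11. controlled-substance inventory 40 days ago vs limit 45 → met
Not met: 4, 6, 10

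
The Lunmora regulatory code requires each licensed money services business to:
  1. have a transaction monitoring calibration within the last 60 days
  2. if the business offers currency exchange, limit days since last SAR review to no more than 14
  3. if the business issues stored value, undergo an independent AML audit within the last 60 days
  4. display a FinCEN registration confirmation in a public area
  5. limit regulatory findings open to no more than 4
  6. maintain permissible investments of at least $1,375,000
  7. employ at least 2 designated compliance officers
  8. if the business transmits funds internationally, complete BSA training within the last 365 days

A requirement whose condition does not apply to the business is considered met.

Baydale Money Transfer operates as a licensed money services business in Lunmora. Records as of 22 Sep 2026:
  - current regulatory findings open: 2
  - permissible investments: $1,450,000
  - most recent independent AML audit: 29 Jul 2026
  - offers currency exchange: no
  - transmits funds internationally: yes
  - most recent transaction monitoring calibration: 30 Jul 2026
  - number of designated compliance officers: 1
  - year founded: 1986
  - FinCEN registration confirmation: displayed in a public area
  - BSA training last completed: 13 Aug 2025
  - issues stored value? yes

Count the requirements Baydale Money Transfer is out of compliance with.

2

1. transaction monitoring calibration 54 days ago vs limit 60 → met
2. condition 'offers currency exchange' does not hold → requirement n/a → met
3. condition 'issues stored value' holds; independent AML audit 55 days ago vs limit 60 → met
4. FinCEN registration confirmation present → met
5. regulatory findings open 2 ≤ 4 → met
6. permissible investments $1,450,000 ≥ $1,375,000 → met
7. designated compliance officers 1 < 2 → not met
8. condition 'transmits funds internationally' holds; BSA training 405 days ago vs limit 365 → not met
Not met: 2 of 8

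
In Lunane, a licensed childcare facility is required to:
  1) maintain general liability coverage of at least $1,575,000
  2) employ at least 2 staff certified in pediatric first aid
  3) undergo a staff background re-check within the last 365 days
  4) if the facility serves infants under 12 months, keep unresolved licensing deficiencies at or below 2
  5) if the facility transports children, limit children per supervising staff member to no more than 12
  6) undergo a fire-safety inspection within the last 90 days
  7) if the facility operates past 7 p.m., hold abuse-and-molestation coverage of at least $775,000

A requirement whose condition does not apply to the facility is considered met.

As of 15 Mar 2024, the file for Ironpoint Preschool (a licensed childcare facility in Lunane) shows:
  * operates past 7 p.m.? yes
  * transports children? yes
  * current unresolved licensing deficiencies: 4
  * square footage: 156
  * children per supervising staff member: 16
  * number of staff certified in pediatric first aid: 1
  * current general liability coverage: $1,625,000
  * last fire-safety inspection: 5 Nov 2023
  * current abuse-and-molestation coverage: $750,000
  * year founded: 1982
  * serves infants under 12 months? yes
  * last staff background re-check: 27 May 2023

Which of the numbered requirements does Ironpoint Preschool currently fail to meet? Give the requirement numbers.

2, 4, 5, 6, 7

1. general liability coverage $1,625,000 ≥ $1,575,000 → met
2. staff certified in pediatric first aid 1 < 2 → not met
3. staff background re-check 293 days ago vs limit 365 → met
4. condition 'serves infants under 12 months' holds; unresolved licensing deficiencies 4 > 2 → not met
5. condition 'transports children' holds; children per supervising staff member 16 > 12 → not met
6. fire-safety inspection 131 days ago vs limit 90 → not met
7. condition 'operates past 7 p.m.' holds; abuse-and-molestation coverage $750,000 < $775,000 → not met
Not met: 2, 4, 5, 6, 7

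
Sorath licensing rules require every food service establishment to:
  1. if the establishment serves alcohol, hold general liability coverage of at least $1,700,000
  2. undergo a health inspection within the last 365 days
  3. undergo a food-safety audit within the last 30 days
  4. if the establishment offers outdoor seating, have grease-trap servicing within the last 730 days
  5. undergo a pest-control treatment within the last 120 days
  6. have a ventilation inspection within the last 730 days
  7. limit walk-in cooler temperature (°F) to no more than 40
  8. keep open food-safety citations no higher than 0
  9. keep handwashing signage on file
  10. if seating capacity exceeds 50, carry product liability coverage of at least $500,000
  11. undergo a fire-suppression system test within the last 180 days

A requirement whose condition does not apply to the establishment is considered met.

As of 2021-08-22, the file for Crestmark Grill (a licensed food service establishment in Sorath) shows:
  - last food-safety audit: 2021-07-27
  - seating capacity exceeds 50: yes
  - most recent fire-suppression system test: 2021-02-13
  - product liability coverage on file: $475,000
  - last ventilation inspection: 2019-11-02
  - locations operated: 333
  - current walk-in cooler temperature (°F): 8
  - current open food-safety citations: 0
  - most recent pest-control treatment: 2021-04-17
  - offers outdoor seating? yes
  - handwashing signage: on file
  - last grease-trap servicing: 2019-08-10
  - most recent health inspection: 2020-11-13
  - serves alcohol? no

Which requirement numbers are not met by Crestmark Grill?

1. condition 'serves alcohol' does not hold → requirement n/a → met
2. health inspection 282 days ago vs limit 365 → met
3. food-safety audit 26 days ago vs limit 30 → met
4. condition 'offers outdoor seating' holds; grease-trap servicing 743 days ago vs limit 730 → not met
5. pest-control treatment 127 days ago vs limit 120 → not met
6. ventilation inspection 659 days ago vs limit 730 → met
7. walk-in cooler temperature (°F) 8 ≤ 40 → met
8. open food-safety citations 0 ≤ 0 → met
9. handwashing signage present → met
10. condition 'seating capacity exceeds 50' holds; product liability coverage $475,000 < $500,000 → not met
11. fire-suppression system test 190 days ago vs limit 180 → not met
Not met: 4, 5, 10, 11

4, 5, 10, 11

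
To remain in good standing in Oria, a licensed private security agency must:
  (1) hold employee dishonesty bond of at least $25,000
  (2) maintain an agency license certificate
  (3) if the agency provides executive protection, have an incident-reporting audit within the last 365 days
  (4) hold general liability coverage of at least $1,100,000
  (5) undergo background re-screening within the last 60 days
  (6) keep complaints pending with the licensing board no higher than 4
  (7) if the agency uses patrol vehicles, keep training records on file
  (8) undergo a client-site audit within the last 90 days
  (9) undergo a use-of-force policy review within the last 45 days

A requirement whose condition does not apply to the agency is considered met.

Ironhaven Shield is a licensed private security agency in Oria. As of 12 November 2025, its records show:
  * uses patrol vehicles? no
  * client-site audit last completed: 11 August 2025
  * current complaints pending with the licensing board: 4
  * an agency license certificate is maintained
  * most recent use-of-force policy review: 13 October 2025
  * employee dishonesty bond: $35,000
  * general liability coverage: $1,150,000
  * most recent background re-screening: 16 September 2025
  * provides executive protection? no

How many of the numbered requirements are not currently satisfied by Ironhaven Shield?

1

1. employee dishonesty bond $35,000 ≥ $25,000 → met
2. agency license certificate present → met
3. condition 'provides executive protection' does not hold → requirement n/a → met
4. general liability coverage $1,150,000 ≥ $1,100,000 → met
5. background re-screening 57 days ago vs limit 60 → met
6. complaints pending with the licensing board 4 ≤ 4 → met
7. condition 'uses patrol vehicles' does not hold → requirement n/a → met
8. client-site audit 93 days ago vs limit 90 → not met
9. use-of-force policy review 30 days ago vs limit 45 → met
Not met: 1 of 9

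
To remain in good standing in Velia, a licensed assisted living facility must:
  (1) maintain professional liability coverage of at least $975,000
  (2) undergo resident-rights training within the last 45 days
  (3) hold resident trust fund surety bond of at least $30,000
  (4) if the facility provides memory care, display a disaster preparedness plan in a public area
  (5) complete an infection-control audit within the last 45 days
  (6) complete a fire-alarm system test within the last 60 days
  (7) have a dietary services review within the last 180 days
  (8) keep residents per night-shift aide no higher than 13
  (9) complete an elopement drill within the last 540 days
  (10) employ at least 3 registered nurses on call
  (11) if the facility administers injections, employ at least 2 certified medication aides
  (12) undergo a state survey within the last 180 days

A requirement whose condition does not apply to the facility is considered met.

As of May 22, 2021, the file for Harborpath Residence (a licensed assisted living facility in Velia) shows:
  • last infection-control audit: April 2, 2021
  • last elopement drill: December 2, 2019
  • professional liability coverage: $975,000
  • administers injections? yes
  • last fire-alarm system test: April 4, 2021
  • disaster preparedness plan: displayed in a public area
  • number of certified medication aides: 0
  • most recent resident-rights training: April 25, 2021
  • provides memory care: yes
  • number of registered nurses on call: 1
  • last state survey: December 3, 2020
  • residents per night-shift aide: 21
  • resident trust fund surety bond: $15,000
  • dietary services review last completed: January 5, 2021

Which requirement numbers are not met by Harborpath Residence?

1. professional liability coverage $975,000 ≥ $975,000 → met
2. resident-rights training 27 days ago vs limit 45 → met
3. resident trust fund surety bond $15,000 < $30,000 → not met
4. condition 'provides memory care' holds; disaster preparedness plan present → met
5. infection-control audit 50 days ago vs limit 45 → not met
6. fire-alarm system test 48 days ago vs limit 60 → met
7. dietary services review 137 days ago vs limit 180 → met
8. residents per night-shift aide 21 > 13 → not met
9. elopement drill 537 days ago vs limit 540 → met
10. registered nurses on call 1 < 3 → not met
11. condition 'administers injections' holds; certified medication aides 0 < 2 → not met
12. state survey 170 days ago vs limit 180 → met
Not met: 3, 5, 8, 10, 11

3, 5, 8, 10, 11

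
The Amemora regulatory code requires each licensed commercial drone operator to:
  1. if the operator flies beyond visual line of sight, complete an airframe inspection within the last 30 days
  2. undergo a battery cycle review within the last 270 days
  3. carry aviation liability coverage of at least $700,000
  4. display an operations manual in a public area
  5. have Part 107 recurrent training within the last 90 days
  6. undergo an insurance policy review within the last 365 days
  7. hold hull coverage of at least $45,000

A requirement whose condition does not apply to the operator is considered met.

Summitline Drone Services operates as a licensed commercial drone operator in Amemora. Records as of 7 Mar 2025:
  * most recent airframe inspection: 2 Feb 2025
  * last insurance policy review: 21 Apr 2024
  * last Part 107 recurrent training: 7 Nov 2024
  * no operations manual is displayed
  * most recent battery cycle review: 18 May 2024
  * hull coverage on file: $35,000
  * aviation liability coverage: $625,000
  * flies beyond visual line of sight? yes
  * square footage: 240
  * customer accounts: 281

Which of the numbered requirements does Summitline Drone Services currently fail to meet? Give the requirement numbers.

1. condition 'flies beyond visual line of sight' holds; airframe inspection 33 days ago vs limit 30 → not met
2. battery cycle review 293 days ago vs limit 270 → not met
3. aviation liability coverage $625,000 < $700,000 → not met
4. operations manual absent → not met
5. Part 107 recurrent training 120 days ago vs limit 90 → not met
6. insurance policy review 320 days ago vs limit 365 → met
7. hull coverage $35,000 < $45,000 → not met
Not met: 1, 2, 3, 4, 5, 7

1, 2, 3, 4, 5, 7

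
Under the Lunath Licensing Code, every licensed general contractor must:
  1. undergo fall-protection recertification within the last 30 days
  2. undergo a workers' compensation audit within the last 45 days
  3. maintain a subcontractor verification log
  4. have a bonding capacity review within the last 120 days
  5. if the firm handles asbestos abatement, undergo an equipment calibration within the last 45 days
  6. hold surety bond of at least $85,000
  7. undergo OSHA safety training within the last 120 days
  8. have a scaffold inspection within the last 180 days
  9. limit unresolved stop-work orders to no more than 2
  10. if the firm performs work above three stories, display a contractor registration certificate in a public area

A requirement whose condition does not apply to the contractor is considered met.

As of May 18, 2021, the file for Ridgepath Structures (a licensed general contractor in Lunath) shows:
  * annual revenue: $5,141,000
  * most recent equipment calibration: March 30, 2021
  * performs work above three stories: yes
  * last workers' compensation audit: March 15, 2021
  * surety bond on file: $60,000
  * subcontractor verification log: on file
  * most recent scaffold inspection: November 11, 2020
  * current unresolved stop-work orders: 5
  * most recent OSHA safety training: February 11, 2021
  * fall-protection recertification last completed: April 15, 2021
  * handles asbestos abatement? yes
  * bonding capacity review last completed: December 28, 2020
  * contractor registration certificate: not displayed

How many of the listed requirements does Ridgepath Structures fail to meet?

8

1. fall-protection recertification 33 days ago vs limit 30 → not met
2. workers' compensation audit 64 days ago vs limit 45 → not met
3. subcontractor verification log present → met
4. bonding capacity review 141 days ago vs limit 120 → not met
5. condition 'handles asbestos abatement' holds; equipment calibration 49 days ago vs limit 45 → not met
6. surety bond $60,000 < $85,000 → not met
7. OSHA safety training 96 days ago vs limit 120 → met
8. scaffold inspection 188 days ago vs limit 180 → not met
9. unresolved stop-work orders 5 > 2 → not met
10. condition 'performs work above three stories' holds; contractor registration certificate absent → not met
Not met: 8 of 10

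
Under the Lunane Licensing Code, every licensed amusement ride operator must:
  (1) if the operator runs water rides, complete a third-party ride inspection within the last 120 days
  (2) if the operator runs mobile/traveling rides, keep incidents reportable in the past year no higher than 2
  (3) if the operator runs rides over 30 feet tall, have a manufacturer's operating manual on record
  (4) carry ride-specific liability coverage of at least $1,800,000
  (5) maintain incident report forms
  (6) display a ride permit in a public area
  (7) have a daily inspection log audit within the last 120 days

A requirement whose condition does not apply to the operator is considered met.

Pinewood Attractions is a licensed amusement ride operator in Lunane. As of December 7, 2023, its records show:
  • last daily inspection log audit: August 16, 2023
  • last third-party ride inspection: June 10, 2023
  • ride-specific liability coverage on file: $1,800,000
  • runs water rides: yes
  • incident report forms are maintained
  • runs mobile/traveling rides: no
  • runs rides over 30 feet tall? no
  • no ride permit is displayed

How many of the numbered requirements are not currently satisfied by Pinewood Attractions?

2

1. condition 'runs water rides' holds; third-party ride inspection 180 days ago vs limit 120 → not met
2. condition 'runs mobile/traveling rides' does not hold → requirement n/a → met
3. condition 'runs rides over 30 feet tall' does not hold → requirement n/a → met
4. ride-specific liability coverage $1,800,000 ≥ $1,800,000 → met
5. incident report forms present → met
6. ride permit absent → not met
7. daily inspection log audit 113 days ago vs limit 120 → met
Not met: 2 of 7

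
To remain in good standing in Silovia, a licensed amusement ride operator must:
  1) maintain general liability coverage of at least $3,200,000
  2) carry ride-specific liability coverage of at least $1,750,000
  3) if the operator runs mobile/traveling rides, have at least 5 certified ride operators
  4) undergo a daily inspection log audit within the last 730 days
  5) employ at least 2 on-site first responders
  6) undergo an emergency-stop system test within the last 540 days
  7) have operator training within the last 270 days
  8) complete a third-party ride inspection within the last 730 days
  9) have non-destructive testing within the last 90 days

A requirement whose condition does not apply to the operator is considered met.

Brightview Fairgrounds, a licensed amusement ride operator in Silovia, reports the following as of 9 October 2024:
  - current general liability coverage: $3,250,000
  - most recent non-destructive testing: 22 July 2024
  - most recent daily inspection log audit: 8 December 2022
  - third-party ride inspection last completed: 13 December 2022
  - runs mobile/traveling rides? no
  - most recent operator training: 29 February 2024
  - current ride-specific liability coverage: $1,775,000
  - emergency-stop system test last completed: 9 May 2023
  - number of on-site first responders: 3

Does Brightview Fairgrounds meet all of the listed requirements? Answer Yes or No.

1. general liability coverage $3,250,000 ≥ $3,200,000 → met
2. ride-specific liability coverage $1,775,000 ≥ $1,750,000 → met
3. condition 'runs mobile/traveling rides' does not hold → requirement n/a → met
4. daily inspection log audit 671 days ago vs limit 730 → met
5. on-site first responders 3 ≥ 2 → met
6. emergency-stop system test 519 days ago vs limit 540 → met
7. operator training 223 days ago vs limit 270 → met
8. third-party ride inspection 666 days ago vs limit 730 → met
9. non-destructive testing 79 days ago vs limit 90 → met
All met.

Yes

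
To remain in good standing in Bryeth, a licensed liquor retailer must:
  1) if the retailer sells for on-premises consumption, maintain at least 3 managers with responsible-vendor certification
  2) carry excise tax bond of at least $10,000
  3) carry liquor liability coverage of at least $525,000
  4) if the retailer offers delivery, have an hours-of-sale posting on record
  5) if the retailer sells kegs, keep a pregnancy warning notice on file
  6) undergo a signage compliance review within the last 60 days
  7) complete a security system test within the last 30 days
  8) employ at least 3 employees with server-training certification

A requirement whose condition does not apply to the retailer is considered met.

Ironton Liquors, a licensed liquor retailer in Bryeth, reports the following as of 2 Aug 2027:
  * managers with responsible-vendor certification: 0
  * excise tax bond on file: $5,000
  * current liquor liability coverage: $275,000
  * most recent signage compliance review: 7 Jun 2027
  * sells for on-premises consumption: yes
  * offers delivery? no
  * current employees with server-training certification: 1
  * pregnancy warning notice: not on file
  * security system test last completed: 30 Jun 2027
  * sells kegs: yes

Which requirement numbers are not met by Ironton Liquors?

1, 2, 3, 5, 7, 8

1. condition 'sells for on-premises consumption' holds; managers with responsible-vendor certification 0 < 3 → not met
2. excise tax bond $5,000 < $10,000 → not met
3. liquor liability coverage $275,000 < $525,000 → not met
4. condition 'offers delivery' does not hold → requirement n/a → met
5. condition 'sells kegs' holds; pregnancy warning notice absent → not met
6. signage compliance review 56 days ago vs limit 60 → met
7. security system test 33 days ago vs limit 30 → not met
8. employees with server-training certification 1 < 3 → not met
Not met: 1, 2, 3, 5, 7, 8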